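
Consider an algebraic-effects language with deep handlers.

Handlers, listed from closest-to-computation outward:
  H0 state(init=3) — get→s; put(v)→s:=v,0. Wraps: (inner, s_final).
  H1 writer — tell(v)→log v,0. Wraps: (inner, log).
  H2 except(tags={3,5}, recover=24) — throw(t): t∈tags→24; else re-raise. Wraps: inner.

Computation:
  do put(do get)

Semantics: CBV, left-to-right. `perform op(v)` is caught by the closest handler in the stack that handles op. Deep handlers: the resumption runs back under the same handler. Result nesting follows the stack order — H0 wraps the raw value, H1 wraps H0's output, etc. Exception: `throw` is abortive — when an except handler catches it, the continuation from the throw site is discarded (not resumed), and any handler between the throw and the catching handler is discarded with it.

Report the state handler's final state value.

Answer: 3

Step-by-step:
get @ H0 ⇒ 3
put(3) @ H0 ⇒ s:=3
H0 returns (0, 3)
H1 returns ((0, 3), ())
H2 returns ((0, 3), ())
= ((0, 3), ())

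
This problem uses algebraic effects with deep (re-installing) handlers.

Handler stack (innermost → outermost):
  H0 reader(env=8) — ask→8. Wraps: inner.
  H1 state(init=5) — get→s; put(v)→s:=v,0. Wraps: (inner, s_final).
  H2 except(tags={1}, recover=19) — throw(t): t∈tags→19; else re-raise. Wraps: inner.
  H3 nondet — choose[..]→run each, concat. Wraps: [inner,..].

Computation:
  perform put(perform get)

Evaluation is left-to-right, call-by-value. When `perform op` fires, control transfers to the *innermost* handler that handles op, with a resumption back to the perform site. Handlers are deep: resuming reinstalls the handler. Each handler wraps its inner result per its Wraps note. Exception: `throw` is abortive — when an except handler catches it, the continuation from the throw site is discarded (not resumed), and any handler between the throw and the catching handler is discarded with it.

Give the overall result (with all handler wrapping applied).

Working:
get @ H1 ⇒ 5
put(5) @ H1 ⇒ s:=5
H0 returns 0
H1 returns (0, 5)
H2 returns (0, 5)
H3 returns [(0, 5)]
= [(0, 5)]

Answer: [(0, 5)]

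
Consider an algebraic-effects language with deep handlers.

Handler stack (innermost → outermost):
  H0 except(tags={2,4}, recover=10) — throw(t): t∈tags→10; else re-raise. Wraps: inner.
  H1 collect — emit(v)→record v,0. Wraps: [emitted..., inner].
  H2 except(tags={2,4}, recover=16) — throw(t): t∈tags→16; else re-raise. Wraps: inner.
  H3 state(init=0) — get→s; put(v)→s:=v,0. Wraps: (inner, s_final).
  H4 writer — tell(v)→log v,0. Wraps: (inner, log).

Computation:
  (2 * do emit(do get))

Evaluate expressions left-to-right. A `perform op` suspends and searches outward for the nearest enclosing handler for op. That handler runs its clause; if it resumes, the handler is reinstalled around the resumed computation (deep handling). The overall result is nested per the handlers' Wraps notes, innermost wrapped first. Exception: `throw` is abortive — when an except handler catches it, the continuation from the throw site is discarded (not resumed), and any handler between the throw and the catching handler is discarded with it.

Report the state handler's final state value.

Working:
get @ H3 ⇒ 0
emit(0) @ H1 ⇒ out+=0
H0 returns 0
H1 returns [0, 0]
H2 returns [0, 0]
H3 returns ([0, 0], 0)
H4 returns (([0, 0], 0), ())
= (([0, 0], 0), ())

Answer: 0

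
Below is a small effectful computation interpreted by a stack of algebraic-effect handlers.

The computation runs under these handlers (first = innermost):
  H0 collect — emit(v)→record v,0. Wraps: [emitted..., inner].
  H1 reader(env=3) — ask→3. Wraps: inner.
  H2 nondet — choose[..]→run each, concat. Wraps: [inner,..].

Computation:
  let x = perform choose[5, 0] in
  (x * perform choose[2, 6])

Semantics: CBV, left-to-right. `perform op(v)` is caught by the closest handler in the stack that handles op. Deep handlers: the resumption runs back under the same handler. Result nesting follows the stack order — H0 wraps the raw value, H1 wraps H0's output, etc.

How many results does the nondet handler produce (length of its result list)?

Answer: 4

Working:
choose[5, 0] @ H2
  branch[0] choose=5:
    choose[2, 6] @ H2
      branch[0] choose=2:
        H0 returns [10]
        H1 returns [10]
        H2 returns [[10]]
      branch[1] choose=6:
        H0 returns [30]
        H1 returns [30]
        H2 returns [[30]]
  branch[1] choose=0:
    choose[2, 6] @ H2
      branch[0] choose=2:
        H0 returns [0]
        H1 returns [0]
        H2 returns [[0]]
      branch[1] choose=6:
        H0 returns [0]
        H1 returns [0]
        H2 returns [[0]]
= [[10], [30], [0], [0]]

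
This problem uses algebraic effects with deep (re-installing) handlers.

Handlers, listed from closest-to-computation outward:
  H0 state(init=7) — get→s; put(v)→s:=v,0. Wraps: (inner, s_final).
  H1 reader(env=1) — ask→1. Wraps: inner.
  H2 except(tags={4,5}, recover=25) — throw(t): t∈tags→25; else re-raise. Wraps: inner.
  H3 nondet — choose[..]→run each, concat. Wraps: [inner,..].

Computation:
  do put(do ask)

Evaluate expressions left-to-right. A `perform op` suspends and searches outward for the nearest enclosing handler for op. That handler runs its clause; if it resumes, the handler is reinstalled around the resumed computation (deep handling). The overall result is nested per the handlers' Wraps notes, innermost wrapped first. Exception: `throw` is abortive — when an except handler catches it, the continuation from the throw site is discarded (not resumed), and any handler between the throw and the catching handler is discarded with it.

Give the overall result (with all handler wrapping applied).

Step-by-step:
ask @ H1 ⇒ 1
put(1) @ H0 ⇒ s:=1
H0 returns (0, 1)
H1 returns (0, 1)
H2 returns (0, 1)
H3 returns [(0, 1)]
= [(0, 1)]

Answer: [(0, 1)]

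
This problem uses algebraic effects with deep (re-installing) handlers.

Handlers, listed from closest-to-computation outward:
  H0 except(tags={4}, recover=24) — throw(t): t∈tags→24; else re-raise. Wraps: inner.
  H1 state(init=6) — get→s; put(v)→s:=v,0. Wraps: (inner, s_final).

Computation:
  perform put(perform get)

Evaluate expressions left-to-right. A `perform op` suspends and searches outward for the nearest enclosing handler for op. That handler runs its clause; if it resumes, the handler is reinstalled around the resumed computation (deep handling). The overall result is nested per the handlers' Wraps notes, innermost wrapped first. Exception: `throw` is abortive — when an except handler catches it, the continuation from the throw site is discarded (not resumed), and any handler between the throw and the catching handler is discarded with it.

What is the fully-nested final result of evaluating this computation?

Working:
get @ H1 ⇒ 6
put(6) @ H1 ⇒ s:=6
H0 returns 0
H1 returns (0, 6)
= (0, 6)

Answer: (0, 6)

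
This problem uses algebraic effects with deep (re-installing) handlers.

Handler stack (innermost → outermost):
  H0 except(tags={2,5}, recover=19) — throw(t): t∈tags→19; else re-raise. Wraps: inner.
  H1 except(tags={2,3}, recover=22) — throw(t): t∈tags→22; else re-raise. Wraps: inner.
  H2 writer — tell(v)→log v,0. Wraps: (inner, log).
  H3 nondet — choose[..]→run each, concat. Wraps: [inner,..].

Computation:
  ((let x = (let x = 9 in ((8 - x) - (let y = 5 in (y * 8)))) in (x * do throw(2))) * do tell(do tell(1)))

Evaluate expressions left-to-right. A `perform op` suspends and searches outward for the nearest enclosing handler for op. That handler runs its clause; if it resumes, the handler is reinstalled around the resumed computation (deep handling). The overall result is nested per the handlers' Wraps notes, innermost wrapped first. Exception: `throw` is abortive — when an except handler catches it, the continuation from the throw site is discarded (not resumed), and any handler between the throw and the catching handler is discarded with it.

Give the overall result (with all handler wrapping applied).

Answer: [(19, ())]

Step-by-step:
throw(2) @ H0 caught ⇒ 19
H1 returns 19
H2 returns (19, ())
H3 returns [(19, ())]
= [(19, ())]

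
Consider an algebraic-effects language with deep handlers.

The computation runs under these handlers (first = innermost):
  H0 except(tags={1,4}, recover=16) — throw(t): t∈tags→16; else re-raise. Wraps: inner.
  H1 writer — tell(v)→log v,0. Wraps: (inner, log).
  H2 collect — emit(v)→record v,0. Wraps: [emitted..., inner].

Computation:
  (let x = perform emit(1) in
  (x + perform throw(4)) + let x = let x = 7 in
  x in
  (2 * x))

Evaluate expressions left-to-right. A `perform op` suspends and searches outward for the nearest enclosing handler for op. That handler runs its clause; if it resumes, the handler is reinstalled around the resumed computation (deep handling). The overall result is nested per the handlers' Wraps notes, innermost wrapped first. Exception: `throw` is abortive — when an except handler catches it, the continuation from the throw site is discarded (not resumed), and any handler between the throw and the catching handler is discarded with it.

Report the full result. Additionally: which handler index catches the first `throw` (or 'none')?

Answer: [1, (16, ())] ; first throw caught by: H0

Step-by-step:
emit(1) @ H2 ⇒ out+=1
throw(4) @ H0 caught ⇒ 16
H1 returns (16, ())
H2 returns [1, (16, ())]
= [1, (16, ())]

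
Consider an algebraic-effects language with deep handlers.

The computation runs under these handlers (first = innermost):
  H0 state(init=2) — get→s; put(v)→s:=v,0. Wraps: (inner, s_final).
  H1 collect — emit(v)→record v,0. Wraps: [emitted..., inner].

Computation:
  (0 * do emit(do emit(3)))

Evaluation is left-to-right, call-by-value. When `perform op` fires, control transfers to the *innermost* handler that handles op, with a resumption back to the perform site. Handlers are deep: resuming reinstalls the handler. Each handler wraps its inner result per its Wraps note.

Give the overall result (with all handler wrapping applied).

Step-by-step:
emit(3) @ H1 ⇒ out+=3
emit(0) @ H1 ⇒ out+=0
H0 returns (0, 2)
H1 returns [3, 0, (0, 2)]
= [3, 0, (0, 2)]

Answer: [3, 0, (0, 2)]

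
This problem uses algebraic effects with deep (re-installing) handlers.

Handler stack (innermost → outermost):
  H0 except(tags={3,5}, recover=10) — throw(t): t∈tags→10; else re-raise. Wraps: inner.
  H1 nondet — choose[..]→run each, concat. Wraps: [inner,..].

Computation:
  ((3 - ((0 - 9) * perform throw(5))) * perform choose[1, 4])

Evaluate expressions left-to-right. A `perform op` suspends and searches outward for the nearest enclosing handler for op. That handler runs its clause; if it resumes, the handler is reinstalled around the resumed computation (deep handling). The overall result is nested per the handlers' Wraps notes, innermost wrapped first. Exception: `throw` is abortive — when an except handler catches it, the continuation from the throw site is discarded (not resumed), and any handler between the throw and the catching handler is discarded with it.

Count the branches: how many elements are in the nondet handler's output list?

Answer: 1

Step-by-step:
throw(5) @ H0 caught ⇒ 10
H1 returns [10]
= [10]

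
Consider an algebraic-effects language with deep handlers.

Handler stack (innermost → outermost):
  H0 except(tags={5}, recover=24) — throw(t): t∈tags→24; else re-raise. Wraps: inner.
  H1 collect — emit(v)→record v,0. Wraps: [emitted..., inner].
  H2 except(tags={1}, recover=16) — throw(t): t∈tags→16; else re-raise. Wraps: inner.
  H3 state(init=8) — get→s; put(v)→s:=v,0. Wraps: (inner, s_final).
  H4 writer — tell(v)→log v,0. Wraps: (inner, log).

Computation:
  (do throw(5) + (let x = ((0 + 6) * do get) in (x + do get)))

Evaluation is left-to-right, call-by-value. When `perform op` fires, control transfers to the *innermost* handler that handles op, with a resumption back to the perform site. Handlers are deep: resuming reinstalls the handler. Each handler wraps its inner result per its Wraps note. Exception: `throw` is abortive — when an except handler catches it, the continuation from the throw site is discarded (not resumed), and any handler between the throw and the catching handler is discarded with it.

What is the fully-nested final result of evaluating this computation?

Step-by-step:
throw(5) @ H0 caught ⇒ 24
H1 returns [24]
H2 returns [24]
H3 returns ([24], 8)
H4 returns (([24], 8), ())
= (([24], 8), ())

Answer: (([24], 8), ())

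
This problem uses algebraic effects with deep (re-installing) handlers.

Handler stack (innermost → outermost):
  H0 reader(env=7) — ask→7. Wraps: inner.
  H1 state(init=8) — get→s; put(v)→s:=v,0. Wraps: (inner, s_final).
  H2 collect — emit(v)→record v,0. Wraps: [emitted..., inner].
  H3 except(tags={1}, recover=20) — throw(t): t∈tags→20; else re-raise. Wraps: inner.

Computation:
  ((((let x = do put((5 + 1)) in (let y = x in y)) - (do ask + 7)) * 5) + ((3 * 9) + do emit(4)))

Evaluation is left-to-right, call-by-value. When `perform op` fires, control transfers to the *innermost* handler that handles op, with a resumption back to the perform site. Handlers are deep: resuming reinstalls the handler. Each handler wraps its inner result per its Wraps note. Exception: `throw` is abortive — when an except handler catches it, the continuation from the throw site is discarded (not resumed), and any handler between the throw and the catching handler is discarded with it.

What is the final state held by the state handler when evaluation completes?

Answer: 6

Step-by-step:
put(6) @ H1 ⇒ s:=6
ask @ H0 ⇒ 7
emit(4) @ H2 ⇒ out+=4
H0 returns -43
H1 returns (-43, 6)
H2 returns [4, (-43, 6)]
H3 returns [4, (-43, 6)]
= [4, (-43, 6)]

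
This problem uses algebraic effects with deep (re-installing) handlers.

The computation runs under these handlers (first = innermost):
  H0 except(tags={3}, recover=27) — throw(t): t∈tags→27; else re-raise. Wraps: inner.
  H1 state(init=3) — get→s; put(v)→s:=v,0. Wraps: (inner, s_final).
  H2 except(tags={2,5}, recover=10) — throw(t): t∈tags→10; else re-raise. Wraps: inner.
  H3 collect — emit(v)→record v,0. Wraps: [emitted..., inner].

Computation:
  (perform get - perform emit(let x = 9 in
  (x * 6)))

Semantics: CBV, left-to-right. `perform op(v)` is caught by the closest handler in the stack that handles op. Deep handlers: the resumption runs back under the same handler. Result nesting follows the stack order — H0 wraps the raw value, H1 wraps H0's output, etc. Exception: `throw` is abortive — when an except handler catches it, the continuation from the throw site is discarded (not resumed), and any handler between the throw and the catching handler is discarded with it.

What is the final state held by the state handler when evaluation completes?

Answer: 3

Step-by-step:
get @ H1 ⇒ 3
emit(54) @ H3 ⇒ out+=54
H0 returns 3
H1 returns (3, 3)
H2 returns (3, 3)
H3 returns [54, (3, 3)]
= [54, (3, 3)]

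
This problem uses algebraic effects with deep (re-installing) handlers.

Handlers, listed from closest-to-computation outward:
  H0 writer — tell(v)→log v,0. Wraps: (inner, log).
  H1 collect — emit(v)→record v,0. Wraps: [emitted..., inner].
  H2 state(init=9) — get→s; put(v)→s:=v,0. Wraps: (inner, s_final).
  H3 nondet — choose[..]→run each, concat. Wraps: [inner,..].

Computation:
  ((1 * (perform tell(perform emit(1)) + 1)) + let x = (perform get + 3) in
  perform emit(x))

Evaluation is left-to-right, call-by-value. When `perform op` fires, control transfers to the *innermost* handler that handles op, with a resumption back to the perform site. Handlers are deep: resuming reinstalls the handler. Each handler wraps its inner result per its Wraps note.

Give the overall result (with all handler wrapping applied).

Step-by-step:
emit(1) @ H1 ⇒ out+=1
tell(0) @ H0 ⇒ log+=0
get @ H2 ⇒ 9
emit(12) @ H1 ⇒ out+=12
H0 returns (1, (0))
H1 returns [1, 12, (1, (0))]
H2 returns ([1, 12, (1, (0))], 9)
H3 returns [([1, 12, (1, (0))], 9)]
= [([1, 12, (1, (0))], 9)]

Answer: [([1, 12, (1, (0))], 9)]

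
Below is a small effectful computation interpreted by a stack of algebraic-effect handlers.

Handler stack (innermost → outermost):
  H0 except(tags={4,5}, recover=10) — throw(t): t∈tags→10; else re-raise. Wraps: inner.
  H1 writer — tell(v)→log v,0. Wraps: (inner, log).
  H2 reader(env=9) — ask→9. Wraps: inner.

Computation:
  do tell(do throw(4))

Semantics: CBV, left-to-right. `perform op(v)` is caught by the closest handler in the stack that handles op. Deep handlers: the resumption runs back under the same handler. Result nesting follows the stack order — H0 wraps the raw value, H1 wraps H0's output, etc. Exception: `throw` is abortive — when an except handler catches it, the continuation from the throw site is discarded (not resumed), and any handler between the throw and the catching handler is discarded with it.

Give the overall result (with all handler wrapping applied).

Answer: (10, ())

Working:
throw(4) @ H0 caught ⇒ 10
H1 returns (10, ())
H2 returns (10, ())
= (10, ())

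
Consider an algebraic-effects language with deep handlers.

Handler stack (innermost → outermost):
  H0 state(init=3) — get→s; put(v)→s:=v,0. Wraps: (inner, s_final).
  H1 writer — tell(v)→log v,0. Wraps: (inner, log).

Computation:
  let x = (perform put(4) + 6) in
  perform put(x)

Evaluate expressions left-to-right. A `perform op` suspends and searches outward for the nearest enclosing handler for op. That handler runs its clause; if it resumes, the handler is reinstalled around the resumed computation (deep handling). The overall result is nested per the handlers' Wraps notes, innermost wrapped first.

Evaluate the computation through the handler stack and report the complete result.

Answer: ((0, 6), ())

Working:
put(4) @ H0 ⇒ s:=4
put(6) @ H0 ⇒ s:=6
H0 returns (0, 6)
H1 returns ((0, 6), ())
= ((0, 6), ())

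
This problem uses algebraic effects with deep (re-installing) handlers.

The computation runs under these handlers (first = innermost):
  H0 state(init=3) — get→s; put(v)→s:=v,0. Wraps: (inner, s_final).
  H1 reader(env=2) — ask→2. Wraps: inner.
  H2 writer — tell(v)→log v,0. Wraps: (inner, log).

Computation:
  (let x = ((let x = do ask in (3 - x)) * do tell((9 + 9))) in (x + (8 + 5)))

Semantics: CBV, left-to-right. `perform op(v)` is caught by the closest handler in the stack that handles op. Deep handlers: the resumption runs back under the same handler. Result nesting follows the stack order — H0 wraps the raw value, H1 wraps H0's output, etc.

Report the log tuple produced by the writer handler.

Working:
ask @ H1 ⇒ 2
tell(18) @ H2 ⇒ log+=18
H0 returns (13, 3)
H1 returns (13, 3)
H2 returns ((13, 3), (18))
= ((13, 3), (18))

Answer: (18)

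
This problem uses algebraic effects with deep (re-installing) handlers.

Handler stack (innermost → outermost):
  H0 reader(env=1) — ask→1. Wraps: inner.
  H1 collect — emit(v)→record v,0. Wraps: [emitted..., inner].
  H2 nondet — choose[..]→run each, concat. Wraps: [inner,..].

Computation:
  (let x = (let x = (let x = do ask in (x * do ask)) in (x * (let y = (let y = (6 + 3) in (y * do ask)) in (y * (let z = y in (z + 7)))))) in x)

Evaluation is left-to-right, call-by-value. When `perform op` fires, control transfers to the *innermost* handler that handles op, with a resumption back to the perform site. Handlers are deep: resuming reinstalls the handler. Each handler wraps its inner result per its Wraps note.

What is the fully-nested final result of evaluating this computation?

Working:
ask @ H0 ⇒ 1
ask @ H0 ⇒ 1
ask @ H0 ⇒ 1
H0 returns 144
H1 returns [144]
H2 returns [[144]]
= [[144]]

Answer: [[144]]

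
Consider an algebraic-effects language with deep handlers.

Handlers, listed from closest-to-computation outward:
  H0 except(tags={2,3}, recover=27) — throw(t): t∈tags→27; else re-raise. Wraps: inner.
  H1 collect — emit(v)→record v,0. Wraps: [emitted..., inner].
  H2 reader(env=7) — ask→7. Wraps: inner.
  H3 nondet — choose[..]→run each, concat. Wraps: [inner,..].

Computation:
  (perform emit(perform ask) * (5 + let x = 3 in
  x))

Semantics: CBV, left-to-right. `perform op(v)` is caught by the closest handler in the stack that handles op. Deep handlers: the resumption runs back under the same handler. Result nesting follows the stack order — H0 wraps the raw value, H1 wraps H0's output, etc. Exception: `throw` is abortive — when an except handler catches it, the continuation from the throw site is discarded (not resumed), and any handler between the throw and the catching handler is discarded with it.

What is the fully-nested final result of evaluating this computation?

Working:
ask @ H2 ⇒ 7
emit(7) @ H1 ⇒ out+=7
H0 returns 0
H1 returns [7, 0]
H2 returns [7, 0]
H3 returns [[7, 0]]
= [[7, 0]]

Answer: [[7, 0]]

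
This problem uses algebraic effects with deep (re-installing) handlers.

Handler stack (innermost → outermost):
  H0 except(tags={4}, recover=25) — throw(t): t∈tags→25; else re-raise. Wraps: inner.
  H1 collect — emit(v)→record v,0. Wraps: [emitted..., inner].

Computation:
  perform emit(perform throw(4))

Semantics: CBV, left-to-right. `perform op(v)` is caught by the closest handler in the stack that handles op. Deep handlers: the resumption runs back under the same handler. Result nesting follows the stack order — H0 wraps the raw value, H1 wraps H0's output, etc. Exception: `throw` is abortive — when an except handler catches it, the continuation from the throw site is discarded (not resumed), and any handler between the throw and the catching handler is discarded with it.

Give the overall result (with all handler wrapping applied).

Answer: [25]

Evaluation trace:
throw(4) @ H0 caught ⇒ 25
H1 returns [25]
= [25]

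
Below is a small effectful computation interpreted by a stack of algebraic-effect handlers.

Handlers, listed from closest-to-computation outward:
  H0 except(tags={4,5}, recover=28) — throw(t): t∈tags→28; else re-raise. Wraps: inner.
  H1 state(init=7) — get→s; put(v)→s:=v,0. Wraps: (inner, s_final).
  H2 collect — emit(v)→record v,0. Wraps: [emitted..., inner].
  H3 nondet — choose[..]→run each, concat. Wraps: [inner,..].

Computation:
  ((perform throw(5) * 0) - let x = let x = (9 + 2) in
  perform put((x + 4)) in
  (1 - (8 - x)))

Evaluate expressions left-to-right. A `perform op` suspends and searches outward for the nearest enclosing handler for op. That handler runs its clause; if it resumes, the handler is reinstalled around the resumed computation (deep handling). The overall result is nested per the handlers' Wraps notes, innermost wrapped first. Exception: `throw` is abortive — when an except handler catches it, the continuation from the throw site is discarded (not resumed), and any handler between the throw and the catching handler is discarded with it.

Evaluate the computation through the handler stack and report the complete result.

Evaluation trace:
throw(5) @ H0 caught ⇒ 28
H1 returns (28, 7)
H2 returns [(28, 7)]
H3 returns [[(28, 7)]]
= [[(28, 7)]]

Answer: [[(28, 7)]]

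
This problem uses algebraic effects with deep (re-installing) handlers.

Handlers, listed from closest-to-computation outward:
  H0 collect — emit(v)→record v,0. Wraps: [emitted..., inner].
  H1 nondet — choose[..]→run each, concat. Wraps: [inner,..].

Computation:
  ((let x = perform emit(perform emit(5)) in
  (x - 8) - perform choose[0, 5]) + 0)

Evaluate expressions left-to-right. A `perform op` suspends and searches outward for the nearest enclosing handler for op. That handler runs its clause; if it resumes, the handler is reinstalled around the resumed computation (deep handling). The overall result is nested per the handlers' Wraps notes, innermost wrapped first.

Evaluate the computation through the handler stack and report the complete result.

Step-by-step:
emit(5) @ H0 ⇒ out+=5
emit(0) @ H0 ⇒ out+=0
choose[0, 5] @ H1
  branch[0] choose=0:
    H0 returns [5, 0, -8]
    H1 returns [[5, 0, -8]]
  branch[1] choose=5:
    H0 returns [5, 0, -13]
    H1 returns [[5, 0, -13]]
= [[5, 0, -8], [5, 0, -13]]

Answer: [[5, 0, -8], [5, 0, -13]]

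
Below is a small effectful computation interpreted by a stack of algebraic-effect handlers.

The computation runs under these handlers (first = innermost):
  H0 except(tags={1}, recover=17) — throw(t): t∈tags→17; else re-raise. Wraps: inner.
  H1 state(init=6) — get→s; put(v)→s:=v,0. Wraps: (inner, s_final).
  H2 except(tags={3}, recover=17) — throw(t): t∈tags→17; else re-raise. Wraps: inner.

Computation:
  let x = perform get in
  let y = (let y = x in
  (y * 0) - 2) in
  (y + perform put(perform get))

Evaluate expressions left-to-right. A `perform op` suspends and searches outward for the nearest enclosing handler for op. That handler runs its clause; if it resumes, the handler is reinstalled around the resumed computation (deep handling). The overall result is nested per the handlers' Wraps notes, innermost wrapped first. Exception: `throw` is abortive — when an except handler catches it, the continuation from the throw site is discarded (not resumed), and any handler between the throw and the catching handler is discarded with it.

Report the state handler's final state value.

Working:
get @ H1 ⇒ 6
get @ H1 ⇒ 6
put(6) @ H1 ⇒ s:=6
H0 returns -2
H1 returns (-2, 6)
H2 returns (-2, 6)
= (-2, 6)

Answer: 6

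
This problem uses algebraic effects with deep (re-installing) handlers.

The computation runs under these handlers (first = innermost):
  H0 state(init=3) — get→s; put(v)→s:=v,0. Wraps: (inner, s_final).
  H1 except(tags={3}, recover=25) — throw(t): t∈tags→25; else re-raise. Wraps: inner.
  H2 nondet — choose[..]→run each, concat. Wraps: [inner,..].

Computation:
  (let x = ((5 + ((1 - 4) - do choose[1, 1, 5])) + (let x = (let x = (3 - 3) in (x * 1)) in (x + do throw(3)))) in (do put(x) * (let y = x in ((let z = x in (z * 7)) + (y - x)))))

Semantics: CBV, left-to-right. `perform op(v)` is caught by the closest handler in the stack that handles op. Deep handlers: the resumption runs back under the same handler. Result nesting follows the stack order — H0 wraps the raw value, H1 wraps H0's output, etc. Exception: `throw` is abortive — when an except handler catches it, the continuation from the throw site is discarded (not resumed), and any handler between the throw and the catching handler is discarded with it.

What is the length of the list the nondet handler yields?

Evaluation trace:
choose[1, 1, 5] @ H2
  branch[0] choose=1:
    throw(3) @ H1 caught ⇒ 25
    H2 returns [25]
  branch[1] choose=1:
    throw(3) @ H1 caught ⇒ 25
    H2 returns [25]
  branch[2] choose=5:
    throw(3) @ H1 caught ⇒ 25
    H2 returns [25]
= [25, 25, 25]

Answer: 3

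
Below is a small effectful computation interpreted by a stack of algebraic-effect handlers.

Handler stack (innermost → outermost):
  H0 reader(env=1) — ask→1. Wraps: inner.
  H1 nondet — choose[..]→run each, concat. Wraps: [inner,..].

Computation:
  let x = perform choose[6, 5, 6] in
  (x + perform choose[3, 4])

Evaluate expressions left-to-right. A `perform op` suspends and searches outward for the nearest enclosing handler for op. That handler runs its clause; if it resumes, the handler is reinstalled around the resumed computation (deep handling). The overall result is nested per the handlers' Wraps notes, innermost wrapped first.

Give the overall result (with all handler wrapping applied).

Working:
choose[6, 5, 6] @ H1
  branch[0] choose=6:
    choose[3, 4] @ H1
      branch[0] choose=3:
        H0 returns 9
        H1 returns [9]
      branch[1] choose=4:
        H0 returns 10
        H1 returns [10]
  branch[1] choose=5:
    choose[3, 4] @ H1
      branch[0] choose=3:
        H0 returns 8
        H1 returns [8]
      branch[1] choose=4:
        H0 returns 9
        H1 returns [9]
  branch[2] choose=6:
    choose[3, 4] @ H1
      branch[0] choose=3:
        H0 returns 9
        H1 returns [9]
      branch[1] choose=4:
        H0 returns 10
        H1 returns [10]
= [9, 10, 8, 9, 9, 10]

Answer: [9, 10, 8, 9, 9, 10]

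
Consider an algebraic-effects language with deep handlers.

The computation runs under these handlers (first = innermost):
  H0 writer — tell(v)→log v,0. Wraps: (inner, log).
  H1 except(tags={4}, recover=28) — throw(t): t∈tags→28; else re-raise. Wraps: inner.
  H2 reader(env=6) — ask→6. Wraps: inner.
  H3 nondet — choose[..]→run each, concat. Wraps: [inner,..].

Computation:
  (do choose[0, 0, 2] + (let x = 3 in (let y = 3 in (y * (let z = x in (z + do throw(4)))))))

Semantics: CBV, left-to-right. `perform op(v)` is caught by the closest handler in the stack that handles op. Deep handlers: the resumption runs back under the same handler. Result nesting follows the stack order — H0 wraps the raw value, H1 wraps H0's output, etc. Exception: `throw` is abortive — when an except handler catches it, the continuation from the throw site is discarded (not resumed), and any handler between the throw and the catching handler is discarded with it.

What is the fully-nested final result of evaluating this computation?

Answer: [28, 28, 28]

Step-by-step:
choose[0, 0, 2] @ H3
  branch[0] choose=0:
    throw(4) @ H1 caught ⇒ 28
    H2 returns 28
    H3 returns [28]
  branch[1] choose=0:
    throw(4) @ H1 caught ⇒ 28
    H2 returns 28
    H3 returns [28]
  branch[2] choose=2:
    throw(4) @ H1 caught ⇒ 28
    H2 returns 28
    H3 returns [28]
= [28, 28, 28]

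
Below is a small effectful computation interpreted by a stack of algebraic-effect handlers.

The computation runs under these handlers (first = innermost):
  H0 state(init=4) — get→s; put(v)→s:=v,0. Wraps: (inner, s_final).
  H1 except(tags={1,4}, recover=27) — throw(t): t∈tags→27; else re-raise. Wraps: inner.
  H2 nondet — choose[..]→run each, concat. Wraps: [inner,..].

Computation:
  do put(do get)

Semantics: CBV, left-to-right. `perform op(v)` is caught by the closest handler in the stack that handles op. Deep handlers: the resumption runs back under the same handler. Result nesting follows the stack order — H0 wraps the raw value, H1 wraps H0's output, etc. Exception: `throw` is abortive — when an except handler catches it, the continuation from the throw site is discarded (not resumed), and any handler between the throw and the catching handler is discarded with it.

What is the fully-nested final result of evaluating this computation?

Evaluation trace:
get @ H0 ⇒ 4
put(4) @ H0 ⇒ s:=4
H0 returns (0, 4)
H1 returns (0, 4)
H2 returns [(0, 4)]
= [(0, 4)]

Answer: [(0, 4)]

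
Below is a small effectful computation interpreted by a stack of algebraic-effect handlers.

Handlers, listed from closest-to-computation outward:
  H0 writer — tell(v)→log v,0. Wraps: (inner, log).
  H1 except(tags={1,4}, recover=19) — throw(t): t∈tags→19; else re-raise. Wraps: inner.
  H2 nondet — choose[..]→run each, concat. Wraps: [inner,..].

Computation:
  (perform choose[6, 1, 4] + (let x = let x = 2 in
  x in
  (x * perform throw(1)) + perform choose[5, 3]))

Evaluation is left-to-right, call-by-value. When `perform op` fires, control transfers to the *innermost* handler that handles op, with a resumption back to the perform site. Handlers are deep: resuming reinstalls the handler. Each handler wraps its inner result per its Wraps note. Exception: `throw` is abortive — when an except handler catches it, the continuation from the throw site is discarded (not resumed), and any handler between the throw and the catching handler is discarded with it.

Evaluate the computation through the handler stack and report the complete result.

Working:
choose[6, 1, 4] @ H2
  branch[0] choose=6:
    throw(1) @ H1 caught ⇒ 19
    H2 returns [19]
  branch[1] choose=1:
    throw(1) @ H1 caught ⇒ 19
    H2 returns [19]
  branch[2] choose=4:
    throw(1) @ H1 caught ⇒ 19
    H2 returns [19]
= [19, 19, 19]

Answer: [19, 19, 19]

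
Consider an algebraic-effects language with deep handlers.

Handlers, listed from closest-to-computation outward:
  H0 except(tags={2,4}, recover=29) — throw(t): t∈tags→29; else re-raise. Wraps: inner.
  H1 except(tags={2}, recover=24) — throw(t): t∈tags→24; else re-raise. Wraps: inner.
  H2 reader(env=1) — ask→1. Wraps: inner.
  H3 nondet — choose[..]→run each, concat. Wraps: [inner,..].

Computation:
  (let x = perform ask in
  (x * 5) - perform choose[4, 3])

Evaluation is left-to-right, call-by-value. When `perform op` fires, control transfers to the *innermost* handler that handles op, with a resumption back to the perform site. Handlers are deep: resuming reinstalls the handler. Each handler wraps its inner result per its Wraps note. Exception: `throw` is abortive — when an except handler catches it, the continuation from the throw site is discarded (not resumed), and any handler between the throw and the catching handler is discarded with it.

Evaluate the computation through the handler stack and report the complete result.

Answer: [1, 2]

Step-by-step:
ask @ H2 ⇒ 1
choose[4, 3] @ H3
  branch[0] choose=4:
    H0 returns 1
    H1 returns 1
    H2 returns 1
    H3 returns [1]
  branch[1] choose=3:
    H0 returns 2
    H1 returns 2
    H2 returns 2
    H3 returns [2]
= [1, 2]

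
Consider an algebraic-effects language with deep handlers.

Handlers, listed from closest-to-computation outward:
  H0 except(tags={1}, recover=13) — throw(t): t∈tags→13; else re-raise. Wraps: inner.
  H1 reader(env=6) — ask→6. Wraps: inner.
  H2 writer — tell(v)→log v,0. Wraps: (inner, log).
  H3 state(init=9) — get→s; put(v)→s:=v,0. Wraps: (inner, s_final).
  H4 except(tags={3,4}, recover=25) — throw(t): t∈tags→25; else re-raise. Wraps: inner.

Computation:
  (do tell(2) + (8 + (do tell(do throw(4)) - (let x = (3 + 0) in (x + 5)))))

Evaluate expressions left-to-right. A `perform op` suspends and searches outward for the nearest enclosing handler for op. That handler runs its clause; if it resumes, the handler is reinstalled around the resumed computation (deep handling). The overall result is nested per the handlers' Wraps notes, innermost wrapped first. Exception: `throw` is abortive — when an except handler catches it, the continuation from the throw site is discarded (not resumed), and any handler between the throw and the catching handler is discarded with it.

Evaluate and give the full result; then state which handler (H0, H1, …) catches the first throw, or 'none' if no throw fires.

Evaluation trace:
tell(2) @ H2 ⇒ log+=2
throw(4) @ H0 re-raised
throw(4) @ H4 caught ⇒ 25
= 25

Answer: 25 ; first throw caught by: H4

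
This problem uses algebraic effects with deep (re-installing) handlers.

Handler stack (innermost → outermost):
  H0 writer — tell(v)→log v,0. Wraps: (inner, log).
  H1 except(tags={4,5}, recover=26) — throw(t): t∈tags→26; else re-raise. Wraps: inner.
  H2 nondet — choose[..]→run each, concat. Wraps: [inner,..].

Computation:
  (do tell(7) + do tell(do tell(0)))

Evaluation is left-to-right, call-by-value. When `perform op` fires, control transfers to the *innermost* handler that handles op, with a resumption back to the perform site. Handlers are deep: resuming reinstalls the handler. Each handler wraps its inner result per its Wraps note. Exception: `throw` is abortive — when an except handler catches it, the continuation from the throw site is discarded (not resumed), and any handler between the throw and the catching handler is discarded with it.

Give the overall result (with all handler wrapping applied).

Answer: [(0, (7, 0, 0))]

Working:
tell(7) @ H0 ⇒ log+=7
tell(0) @ H0 ⇒ log+=0
tell(0) @ H0 ⇒ log+=0
H0 returns (0, (7, 0, 0))
H1 returns (0, (7, 0, 0))
H2 returns [(0, (7, 0, 0))]
= [(0, (7, 0, 0))]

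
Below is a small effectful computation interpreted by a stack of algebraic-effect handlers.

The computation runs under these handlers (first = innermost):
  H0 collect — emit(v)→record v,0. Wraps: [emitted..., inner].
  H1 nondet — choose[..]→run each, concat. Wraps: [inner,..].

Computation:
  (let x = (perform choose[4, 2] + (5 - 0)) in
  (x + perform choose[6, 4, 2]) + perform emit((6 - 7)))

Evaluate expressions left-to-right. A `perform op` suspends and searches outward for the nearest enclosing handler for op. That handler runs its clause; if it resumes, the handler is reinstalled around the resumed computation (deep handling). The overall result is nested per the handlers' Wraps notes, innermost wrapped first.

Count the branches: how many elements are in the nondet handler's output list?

Working:
choose[4, 2] @ H1
  branch[0] choose=4:
    choose[6, 4, 2] @ H1
      branch[0] choose=6:
        emit(-1) @ H0 ⇒ out+=-1
        H0 returns [-1, 15]
        H1 returns [[-1, 15]]
      branch[1] choose=4:
        emit(-1) @ H0 ⇒ out+=-1
        H0 returns [-1, 13]
        H1 returns [[-1, 13]]
      branch[2] choose=2:
        emit(-1) @ H0 ⇒ out+=-1
        H0 returns [-1, 11]
        H1 returns [[-1, 11]]
  branch[1] choose=2:
    choose[6, 4, 2] @ H1
      branch[0] choose=6:
        emit(-1) @ H0 ⇒ out+=-1
        H0 returns [-1, 13]
        H1 returns [[-1, 13]]
      branch[1] choose=4:
        emit(-1) @ H0 ⇒ out+=-1
        H0 returns [-1, 11]
        H1 returns [[-1, 11]]
      branch[2] choose=2:
        emit(-1) @ H0 ⇒ out+=-1
        H0 returns [-1, 9]
        H1 returns [[-1, 9]]
= [[-1, 15], [-1, 13], [-1, 11], [-1, 13], [-1, 11], [-1, 9]]

Answer: 6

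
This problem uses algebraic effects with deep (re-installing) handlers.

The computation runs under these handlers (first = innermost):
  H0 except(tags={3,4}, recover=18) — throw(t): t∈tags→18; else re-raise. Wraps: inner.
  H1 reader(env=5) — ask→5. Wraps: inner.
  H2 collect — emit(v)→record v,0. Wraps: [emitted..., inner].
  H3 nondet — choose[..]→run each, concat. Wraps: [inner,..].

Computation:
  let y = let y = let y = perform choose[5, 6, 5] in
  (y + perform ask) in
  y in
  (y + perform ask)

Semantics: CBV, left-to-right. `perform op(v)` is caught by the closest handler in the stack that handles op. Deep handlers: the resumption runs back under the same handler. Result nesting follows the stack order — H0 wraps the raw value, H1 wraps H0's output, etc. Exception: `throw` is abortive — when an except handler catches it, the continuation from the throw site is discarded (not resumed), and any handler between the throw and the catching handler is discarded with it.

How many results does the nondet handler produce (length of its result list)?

Evaluation trace:
choose[5, 6, 5] @ H3
  branch[0] choose=5:
    ask @ H1 ⇒ 5
    ask @ H1 ⇒ 5
    H0 returns 15
    H1 returns 15
    H2 returns [15]
    H3 returns [[15]]
  branch[1] choose=6:
    ask @ H1 ⇒ 5
    ask @ H1 ⇒ 5
    H0 returns 16
    H1 returns 16
    H2 returns [16]
    H3 returns [[16]]
  branch[2] choose=5:
    ask @ H1 ⇒ 5
    ask @ H1 ⇒ 5
    H0 returns 15
    H1 returns 15
    H2 returns [15]
    H3 returns [[15]]
= [[15], [16], [15]]

Answer: 3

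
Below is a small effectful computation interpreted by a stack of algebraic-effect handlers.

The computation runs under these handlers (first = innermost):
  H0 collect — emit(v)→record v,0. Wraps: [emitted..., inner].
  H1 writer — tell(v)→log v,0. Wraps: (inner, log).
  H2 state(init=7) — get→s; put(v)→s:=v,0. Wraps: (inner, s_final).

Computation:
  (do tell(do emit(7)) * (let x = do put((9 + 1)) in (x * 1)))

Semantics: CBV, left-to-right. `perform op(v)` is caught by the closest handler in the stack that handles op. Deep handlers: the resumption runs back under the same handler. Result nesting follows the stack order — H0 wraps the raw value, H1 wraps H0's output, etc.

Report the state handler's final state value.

Step-by-step:
emit(7) @ H0 ⇒ out+=7
tell(0) @ H1 ⇒ log+=0
put(10) @ H2 ⇒ s:=10
H0 returns [7, 0]
H1 returns ([7, 0], (0))
H2 returns (([7, 0], (0)), 10)
= (([7, 0], (0)), 10)

Answer: 10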